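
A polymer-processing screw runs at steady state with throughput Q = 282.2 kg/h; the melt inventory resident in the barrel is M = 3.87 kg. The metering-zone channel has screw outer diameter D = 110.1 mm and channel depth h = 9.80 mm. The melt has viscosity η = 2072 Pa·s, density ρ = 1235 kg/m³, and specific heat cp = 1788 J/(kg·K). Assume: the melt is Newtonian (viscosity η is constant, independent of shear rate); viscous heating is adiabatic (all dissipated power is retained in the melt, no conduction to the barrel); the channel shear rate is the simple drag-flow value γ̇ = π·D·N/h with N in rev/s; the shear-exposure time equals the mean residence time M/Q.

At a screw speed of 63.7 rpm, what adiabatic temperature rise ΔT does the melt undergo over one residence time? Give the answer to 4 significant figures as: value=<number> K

Throughput in SI: Q_s = 282.2 kg/h ÷ 3600 s/h = 0.0783889 kg/s
t_res = M / Q_s = 3.87 / 0.0783889 = 49.3692 s
D = 110.1 mm = 0.1101 m;  h = 9.80 mm = 0.0098 m;  N = 63.7 rpm / 60 = 1.06167 rev/s
Shear rate: γ̇ = πDN/h = π·0.1101·1.06167/0.0098 = 37.4713 s⁻¹
Adiabatic rise: ΔT = η γ̇² t_res / (ρ cp) = 2072·(37.4713)²·49.3692 / (1235·1788) = 65.0445 K

value=65.04 K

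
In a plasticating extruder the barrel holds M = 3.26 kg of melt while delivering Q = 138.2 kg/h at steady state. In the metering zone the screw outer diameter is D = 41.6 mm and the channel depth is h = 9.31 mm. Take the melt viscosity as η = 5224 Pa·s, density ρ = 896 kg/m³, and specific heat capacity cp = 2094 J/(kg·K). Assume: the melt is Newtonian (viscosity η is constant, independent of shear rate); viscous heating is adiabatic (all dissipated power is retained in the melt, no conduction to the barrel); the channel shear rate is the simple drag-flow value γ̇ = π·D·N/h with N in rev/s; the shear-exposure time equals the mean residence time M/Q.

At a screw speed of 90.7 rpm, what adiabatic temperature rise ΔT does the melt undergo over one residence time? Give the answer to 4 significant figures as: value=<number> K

value=106.5 K

Convert throughput: Q = 138.2 kg/h = 138.2/3600 = 0.0383889 kg/s
t_res = M / Q_s = 3.26 / 0.0383889 = 84.9204 s
D = 41.6 mm = 0.0416 m;  h = 9.31 mm = 0.00931 m;  N = 90.7 rpm / 60 = 1.51167 rev/s
γ̇ = π·D·N / h = π · 0.0416 · 1.51167 / 0.00931 = 21.2202 s⁻¹
Adiabatic rise: ΔT = η γ̇² t_res / (ρ cp) = 5224·(21.2202)²·84.9204 / (896·2094) = 106.471 K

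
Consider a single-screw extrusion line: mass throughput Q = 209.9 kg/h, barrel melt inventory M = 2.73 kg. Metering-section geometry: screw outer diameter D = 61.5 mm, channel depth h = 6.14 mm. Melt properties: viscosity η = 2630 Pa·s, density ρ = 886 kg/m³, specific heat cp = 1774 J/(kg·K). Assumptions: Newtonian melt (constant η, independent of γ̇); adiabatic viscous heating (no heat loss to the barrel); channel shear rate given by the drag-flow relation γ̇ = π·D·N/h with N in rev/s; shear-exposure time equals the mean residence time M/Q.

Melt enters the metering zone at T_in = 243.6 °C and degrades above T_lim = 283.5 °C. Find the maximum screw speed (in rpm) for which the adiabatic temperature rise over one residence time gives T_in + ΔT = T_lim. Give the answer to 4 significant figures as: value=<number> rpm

Q_s = Q / 3600 = 209.9 / 3600 = 0.0583056 kg/s
t_res = M / Q_s = 2.73 / 0.0583056 = 46.8223 s
Geometry in SI: D = 61.5 mm → 0.0615 m, h = 6.14 mm → 0.00614 m
ΔT_a = T_lim − T_in = 283.5 °C − 243.6 °C = 39.9 K
γ̇_max² = ΔT_a·ρ·cp / (η·t_res) = [39.9 × 886 × 1774] / [2630 × 46.8223] = 509.274 s⁻²
Take the square root: γ̇_max = √(509.274) = 22.5671 s⁻¹
N_max = γ̇_max h / (πD) = 22.5671·0.00614/(π·0.0615) = 0.717165 rev/s → ×60 = 43.0299 rpm

value=43.03 rpm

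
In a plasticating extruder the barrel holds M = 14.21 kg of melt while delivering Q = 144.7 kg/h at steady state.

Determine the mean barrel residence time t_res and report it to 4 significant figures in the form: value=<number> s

Throughput in SI: Q_s = 144.7 kg/h ÷ 3600 s/h = 0.0401944 kg/s
Mean residence time: t_res = M/Q_s = 14.21 kg / 0.0401944 kg/s = 353.531 s

value=353.5 s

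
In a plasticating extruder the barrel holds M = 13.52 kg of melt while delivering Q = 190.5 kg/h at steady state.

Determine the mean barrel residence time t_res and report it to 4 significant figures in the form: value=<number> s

value=255.5 s

Convert throughput: Q = 190.5 kg/h = 190.5/3600 = 0.0529167 kg/s
Mean residence time: t_res = M/Q_s = 13.52 kg / 0.0529167 kg/s = 255.496 s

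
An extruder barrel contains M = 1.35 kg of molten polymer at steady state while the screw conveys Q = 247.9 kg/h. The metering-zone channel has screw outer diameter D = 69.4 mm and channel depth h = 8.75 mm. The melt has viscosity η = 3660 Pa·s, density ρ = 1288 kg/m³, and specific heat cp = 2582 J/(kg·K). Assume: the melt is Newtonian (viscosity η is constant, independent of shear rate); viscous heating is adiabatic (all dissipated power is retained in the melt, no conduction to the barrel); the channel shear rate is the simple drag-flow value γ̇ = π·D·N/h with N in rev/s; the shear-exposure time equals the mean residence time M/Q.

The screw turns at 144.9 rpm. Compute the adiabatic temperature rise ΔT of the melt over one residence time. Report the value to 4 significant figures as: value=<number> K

value=78.13 K

Convert throughput: Q = 247.9 kg/h = 247.9/3600 = 0.0688611 kg/s
t_res = M / Q_s = 1.35 / 0.0688611 = 19.6047 s
Convert to SI: D = 0.0694 m, h = 0.00875 m, N = 144.9/60 = 2.415 rev/s
Shear rate: γ̇ = πDN/h = π·0.0694·2.415/0.00875 = 60.1753 s⁻¹
ΔT = η·γ̇²·t_res / (ρ·cp) = 3660 · (60.1753)² · 19.6047 / (1288 · 2582) = 78.1278 K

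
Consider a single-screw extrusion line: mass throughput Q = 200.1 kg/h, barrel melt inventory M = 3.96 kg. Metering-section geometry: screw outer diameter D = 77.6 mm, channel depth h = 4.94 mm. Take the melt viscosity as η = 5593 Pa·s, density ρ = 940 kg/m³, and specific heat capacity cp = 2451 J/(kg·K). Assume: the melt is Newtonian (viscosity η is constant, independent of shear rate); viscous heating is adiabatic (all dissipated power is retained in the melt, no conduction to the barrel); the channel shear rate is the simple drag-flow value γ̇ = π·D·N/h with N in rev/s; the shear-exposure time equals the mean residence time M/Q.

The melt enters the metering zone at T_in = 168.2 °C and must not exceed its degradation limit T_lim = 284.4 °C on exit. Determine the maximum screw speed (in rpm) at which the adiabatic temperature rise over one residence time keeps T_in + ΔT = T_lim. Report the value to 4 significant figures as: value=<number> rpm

value=31.51 rpm

Throughput in SI: Q_s = 200.1 kg/h ÷ 3600 s/h = 0.0555833 kg/s
t_res = M / Q_s = 3.96 / 0.0555833 = 71.2444 s
D = 77.6 mm = 0.0776 m;  h = 4.94 mm = 0.00494 m
Allowable rise: ΔT_a = T_lim − T_in = 284.4 − 168.2 = 116.2 K
γ̇_max² = ΔT_a·ρ·cp / (η·t_res) = [116.2 × 940 × 2451] / [5593 × 71.2444] = 671.865 s⁻²
Take the square root: γ̇_max = √(671.865) = 25.9204 s⁻¹
Solve γ̇ = πDN/h for N: N_max = γ̇_max·h/(π·D) = 25.9204 × 0.00494 / (π × 0.0776) = 0.525238 rev/s = 31.5143 rpm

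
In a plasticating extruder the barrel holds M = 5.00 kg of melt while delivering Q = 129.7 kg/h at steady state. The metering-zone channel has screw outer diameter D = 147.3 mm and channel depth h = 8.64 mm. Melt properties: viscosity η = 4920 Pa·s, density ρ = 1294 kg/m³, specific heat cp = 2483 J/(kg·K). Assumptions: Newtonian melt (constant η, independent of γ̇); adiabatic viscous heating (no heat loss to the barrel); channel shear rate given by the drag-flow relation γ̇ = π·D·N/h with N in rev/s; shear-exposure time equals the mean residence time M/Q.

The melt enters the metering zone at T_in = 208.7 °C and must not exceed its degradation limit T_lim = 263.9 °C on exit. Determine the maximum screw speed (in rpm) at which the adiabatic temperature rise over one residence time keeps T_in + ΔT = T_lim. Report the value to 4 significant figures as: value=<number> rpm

value=18.05 rpm

Convert throughput: Q = 129.7 kg/h = 129.7/3600 = 0.0360278 kg/s
t_res = M / Q_s = 5.00 ÷ 0.0360278 = 138.782 s
Convert to metres: D = 0.1473 m, h = 0.00864 m
ΔT_a = T_lim − T_in = 263.9 − 208.7 = 55.2 K
Invert ΔT = ηγ̇²t_res/(ρcp) for γ̇: γ̇_max² = ΔT_a ρ cp / (η t_res) = 55.2·1294·2483 / (4920·138.782) = 259.748 s⁻²
Take the square root: γ̇_max = √(259.748) = 16.1167 s⁻¹
Solve γ̇ = πDN/h for N: N_max = γ̇_max·h/(π·D) = 16.1167 × 0.00864 / (π × 0.1473) = 0.300911 rev/s = 18.0546 rpm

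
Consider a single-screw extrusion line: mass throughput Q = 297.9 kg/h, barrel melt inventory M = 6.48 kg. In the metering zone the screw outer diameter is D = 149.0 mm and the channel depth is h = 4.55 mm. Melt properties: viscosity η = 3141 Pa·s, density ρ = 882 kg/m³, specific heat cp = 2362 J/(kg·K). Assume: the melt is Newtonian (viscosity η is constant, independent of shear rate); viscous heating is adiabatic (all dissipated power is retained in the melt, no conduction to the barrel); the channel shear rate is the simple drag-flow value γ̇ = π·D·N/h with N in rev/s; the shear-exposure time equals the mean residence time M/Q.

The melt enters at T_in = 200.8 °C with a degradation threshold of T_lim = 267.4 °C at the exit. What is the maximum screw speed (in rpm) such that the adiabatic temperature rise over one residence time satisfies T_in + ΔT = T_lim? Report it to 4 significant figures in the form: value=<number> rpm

value=13.85 rpm

Throughput in SI: Q_s = 297.9 kg/h ÷ 3600 s/h = 0.08275 kg/s
t_res = M / Q_s = 6.48 ÷ 0.08275 = 78.3082 s
Convert to metres: D = 0.149 m, h = 0.00455 m
ΔT_a = T_lim − T_in = 267.4 − 200.8 = 66.6 K
γ̇_max² = ΔT_a·ρ·cp / (η·t_res) = [66.6 × 882 × 2362] / [3141 × 78.3082] = 564.089 s⁻²
Take the square root: γ̇_max = √(564.089) = 23.7506 s⁻¹
N_max = γ̇_max h / (πD) = 23.7506·0.00455/(π·0.149) = 0.23086 rev/s → ×60 = 13.8516 rpm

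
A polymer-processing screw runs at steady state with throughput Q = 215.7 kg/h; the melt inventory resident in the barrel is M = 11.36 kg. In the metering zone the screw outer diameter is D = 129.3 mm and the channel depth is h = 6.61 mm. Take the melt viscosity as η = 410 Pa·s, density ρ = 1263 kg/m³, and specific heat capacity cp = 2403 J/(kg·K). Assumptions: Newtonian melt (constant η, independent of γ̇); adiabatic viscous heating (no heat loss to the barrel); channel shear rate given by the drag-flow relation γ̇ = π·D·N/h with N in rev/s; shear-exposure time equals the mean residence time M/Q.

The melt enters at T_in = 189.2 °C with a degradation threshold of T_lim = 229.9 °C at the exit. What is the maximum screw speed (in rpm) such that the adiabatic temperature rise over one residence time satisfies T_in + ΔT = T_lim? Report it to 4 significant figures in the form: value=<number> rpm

value=38.92 rpm

Throughput in SI: Q_s = 215.7 kg/h ÷ 3600 s/h = 0.0599167 kg/s
t_res = M / Q_s = 11.36 ÷ 0.0599167 = 189.597 s
D = 129.3 mm = 0.1293 m;  h = 6.61 mm = 0.00661 m
Allowable rise: ΔT_a = T_lim − T_in = 229.9 − 189.2 = 40.7 K
Invert ΔT = ηγ̇²t_res/(ρcp) for γ̇: γ̇_max² = ΔT_a ρ cp / (η t_res) = 40.7·1263·2403 / (410·189.597) = 1589.05 s⁻²
Take the square root: γ̇_max = √(1589.05) = 39.8629 s⁻¹
Solve γ̇ = πDN/h for N: N_max = γ̇_max·h/(π·D) = 39.8629 × 0.00661 / (π × 0.1293) = 0.648667 rev/s = 38.92 rpm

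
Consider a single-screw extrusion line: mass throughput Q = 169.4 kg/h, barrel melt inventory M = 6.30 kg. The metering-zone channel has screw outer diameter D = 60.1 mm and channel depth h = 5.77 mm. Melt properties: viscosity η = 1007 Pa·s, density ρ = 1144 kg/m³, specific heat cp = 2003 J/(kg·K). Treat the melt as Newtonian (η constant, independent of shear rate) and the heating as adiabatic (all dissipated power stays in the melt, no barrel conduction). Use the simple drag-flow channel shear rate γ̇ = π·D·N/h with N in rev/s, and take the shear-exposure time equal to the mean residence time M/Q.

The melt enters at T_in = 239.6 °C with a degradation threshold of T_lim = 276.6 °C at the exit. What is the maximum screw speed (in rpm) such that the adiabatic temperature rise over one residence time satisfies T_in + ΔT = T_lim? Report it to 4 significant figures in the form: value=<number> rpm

value=45.98 rpm

Throughput in SI: Q_s = 169.4 kg/h ÷ 3600 s/h = 0.0470556 kg/s
Mean residence time: t_res = M/Q_s = 6.30 kg / 0.0470556 kg/s = 133.884 s
Geometry in SI: D = 60.1 mm → 0.0601 m, h = 5.77 mm → 0.00577 m
ΔT_a = T_lim − T_in = 276.6 − 239.6 = 37 K
γ̇_max² = ΔT_a·ρ·cp / (η·t_res) = [37 × 1144 × 2003] / [1007 × 133.884] = 628.854 s⁻²
γ̇_max = sqrt(628.854) = 25.077 s⁻¹
Solve γ̇ = πDN/h for N: N_max = γ̇_max·h/(π·D) = 25.077 × 0.00577 / (π × 0.0601) = 0.766348 rev/s = 45.9809 rpm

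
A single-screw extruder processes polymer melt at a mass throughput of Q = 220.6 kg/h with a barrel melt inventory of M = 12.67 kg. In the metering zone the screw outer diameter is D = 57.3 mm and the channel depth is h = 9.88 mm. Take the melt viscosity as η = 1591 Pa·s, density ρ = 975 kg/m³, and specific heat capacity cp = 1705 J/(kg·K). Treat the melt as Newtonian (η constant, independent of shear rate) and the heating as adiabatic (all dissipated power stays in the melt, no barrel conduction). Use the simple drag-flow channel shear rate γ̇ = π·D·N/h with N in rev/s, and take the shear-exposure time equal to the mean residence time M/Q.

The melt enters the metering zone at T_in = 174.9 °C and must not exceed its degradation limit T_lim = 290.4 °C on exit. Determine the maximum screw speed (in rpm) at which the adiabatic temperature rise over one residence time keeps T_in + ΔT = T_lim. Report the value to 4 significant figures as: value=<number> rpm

value=79.56 rpm

Throughput in SI: Q_s = 220.6 kg/h ÷ 3600 s/h = 0.0612778 kg/s
Mean residence time: t_res = M/Q_s = 12.67 kg / 0.0612778 kg/s = 206.763 s
Convert to metres: D = 0.0573 m, h = 0.00988 m
Allowable rise: ΔT_a = T_lim − T_in = 290.4 − 174.9 = 115.5 K
γ̇_max² = ΔT_a·ρ·cp/(η·t_res) = 115.5·975·1705/(1591·206.763) = 583.67 s⁻²
Take the square root: γ̇_max = √(583.67) = 24.1593 s⁻¹
N_max = γ̇_max·h / (π·D) = 24.1593 · 0.00988 / (π · 0.0573) = 1.32598 rev/s = 79.5586 rpm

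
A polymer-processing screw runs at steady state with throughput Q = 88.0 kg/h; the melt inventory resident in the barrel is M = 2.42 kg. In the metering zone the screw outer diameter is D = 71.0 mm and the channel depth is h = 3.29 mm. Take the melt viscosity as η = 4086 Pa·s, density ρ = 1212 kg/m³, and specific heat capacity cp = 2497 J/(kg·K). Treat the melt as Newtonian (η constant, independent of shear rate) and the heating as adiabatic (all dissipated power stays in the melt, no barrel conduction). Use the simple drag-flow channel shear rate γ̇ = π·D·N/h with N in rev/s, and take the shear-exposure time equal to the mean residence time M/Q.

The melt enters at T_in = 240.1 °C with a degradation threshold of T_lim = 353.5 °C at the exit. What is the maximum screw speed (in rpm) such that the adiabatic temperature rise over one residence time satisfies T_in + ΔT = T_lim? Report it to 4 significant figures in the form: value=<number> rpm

Throughput in SI: Q_s = 88.0 kg/h ÷ 3600 s/h = 0.0244444 kg/s
Mean residence time: t_res = M/Q_s = 2.42 kg / 0.0244444 kg/s = 99 s
D = 71.0 mm = 0.071 m;  h = 3.29 mm = 0.00329 m
ΔT_a = T_lim − T_in = 353.5 − 240.1 = 113.4 K
γ̇_max² = ΔT_a·ρ·cp / (η·t_res) = [113.4 × 1212 × 2497] / [4086 × 99] = 848.4 s⁻²
γ̇_max = √848.4 = 29.1273 s⁻¹
N_max = γ̇_max h / (πD) = 29.1273·0.00329/(π·0.071) = 0.429623 rev/s → ×60 = 25.7774 rpm

value=25.78 rpm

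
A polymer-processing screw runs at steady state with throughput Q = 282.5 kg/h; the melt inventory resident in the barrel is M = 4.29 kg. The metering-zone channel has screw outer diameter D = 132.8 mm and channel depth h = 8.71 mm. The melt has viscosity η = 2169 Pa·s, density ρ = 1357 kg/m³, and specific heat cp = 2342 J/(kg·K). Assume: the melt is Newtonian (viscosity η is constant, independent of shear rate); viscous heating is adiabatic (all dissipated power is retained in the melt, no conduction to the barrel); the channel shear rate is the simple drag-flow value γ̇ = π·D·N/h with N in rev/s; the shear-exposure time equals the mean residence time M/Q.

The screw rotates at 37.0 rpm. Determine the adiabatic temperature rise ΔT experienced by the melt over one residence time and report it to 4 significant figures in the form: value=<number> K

Throughput in SI: Q_s = 282.5 kg/h ÷ 3600 s/h = 0.0784722 kg/s
t_res = M / Q_s = 4.29 / 0.0784722 = 54.669 s
D = 132.8 mm = 0.1328 m;  h = 8.71 mm = 0.00871 m;  N = 37.0 rpm / 60 = 0.616667 rev/s
Shear rate: γ̇ = πDN/h = π·0.1328·0.616667/0.00871 = 29.5379 s⁻¹
ΔT = η·γ̇²·t_res/(ρ·cp) = [2169 × 29.5379² × 54.669] / [1357 × 2342] = 32.5533 K

value=32.55 K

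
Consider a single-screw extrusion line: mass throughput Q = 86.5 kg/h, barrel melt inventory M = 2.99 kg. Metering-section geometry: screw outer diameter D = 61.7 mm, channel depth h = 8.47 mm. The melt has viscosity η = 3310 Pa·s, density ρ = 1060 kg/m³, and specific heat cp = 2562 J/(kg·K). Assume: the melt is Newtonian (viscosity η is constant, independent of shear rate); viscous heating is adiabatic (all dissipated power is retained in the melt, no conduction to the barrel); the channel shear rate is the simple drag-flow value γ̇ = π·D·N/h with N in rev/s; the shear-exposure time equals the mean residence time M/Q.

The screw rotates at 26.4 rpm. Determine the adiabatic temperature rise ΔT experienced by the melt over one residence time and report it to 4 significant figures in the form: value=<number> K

value=15.38 K

Q_s = Q / 3600 = 86.5 / 3600 = 0.0240278 kg/s
Mean residence time: t_res = M/Q_s = 2.99 kg / 0.0240278 kg/s = 124.439 s
Geometry in metres: D = 61.7 mm → 0.0617 m, h = 8.47 mm → 0.00847 m; screw speed N = 26.4 rpm = 0.44 rev/s
γ̇ = π D N / h = (π)(0.0617)(0.44) / 0.00847 = 10.0694 s⁻¹
ΔT = η·γ̇²·t_res / (ρ·cp) = 3310 · (10.0694)² · 124.439 / (1060 · 2562) = 15.3783 K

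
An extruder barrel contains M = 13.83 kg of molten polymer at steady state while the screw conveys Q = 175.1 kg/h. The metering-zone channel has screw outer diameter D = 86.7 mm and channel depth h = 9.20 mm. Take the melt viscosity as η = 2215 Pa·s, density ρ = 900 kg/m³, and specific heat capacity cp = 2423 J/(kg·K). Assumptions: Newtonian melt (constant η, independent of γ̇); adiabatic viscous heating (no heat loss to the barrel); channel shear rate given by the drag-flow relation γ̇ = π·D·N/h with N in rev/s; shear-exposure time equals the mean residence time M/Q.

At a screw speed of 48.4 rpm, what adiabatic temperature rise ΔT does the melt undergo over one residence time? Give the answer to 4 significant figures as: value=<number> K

value=164.7 K

Q_s = Q / 3600 = 175.1 / 3600 = 0.0486389 kg/s
Mean residence time: t_res = M/Q_s = 13.83 kg / 0.0486389 kg/s = 284.34 s
Convert to SI: D = 0.0867 m, h = 0.0092 m, N = 48.4/60 = 0.806667 rev/s
Shear rate: γ̇ = πDN/h = π·0.0867·0.806667/0.0092 = 23.8823 s⁻¹
ΔT = η·γ̇²·t_res/(ρ·cp) = [2215 × 23.8823² × 284.34] / [900 × 2423] = 164.728 K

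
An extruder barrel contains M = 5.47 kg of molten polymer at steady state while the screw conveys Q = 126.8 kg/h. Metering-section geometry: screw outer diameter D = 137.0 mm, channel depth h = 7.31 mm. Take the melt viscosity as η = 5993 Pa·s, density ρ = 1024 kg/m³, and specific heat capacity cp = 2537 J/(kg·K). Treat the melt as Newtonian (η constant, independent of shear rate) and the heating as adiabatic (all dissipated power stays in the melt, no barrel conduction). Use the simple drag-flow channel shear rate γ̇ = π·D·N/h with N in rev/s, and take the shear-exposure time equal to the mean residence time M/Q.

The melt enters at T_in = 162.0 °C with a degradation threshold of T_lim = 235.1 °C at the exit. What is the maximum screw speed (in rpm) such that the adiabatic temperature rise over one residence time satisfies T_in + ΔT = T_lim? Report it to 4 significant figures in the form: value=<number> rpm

value=14.56 rpm

Q_s = Q / 3600 = 126.8 / 3600 = 0.0352222 kg/s
t_res = M / Q_s = 5.47 / 0.0352222 = 155.3 s
D = 137.0 mm = 0.137 m;  h = 7.31 mm = 0.00731 m
ΔT_a = T_lim − T_in = 235.1 − 162.0 = 73.1 K
γ̇_max² = ΔT_a·ρ·cp/(η·t_res) = 73.1·1024·2537/(5993·155.3) = 204.044 s⁻²
γ̇_max = sqrt(204.044) = 14.2844 s⁻¹
Solve γ̇ = πDN/h for N: N_max = γ̇_max·h/(π·D) = 14.2844 × 0.00731 / (π × 0.137) = 0.24261 rev/s = 14.5566 rpm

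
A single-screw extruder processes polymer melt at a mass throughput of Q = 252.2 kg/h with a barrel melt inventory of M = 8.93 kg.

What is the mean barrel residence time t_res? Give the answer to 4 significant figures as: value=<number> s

value=127.5 s

Q_s = Q / 3600 = 252.2 / 3600 = 0.0700556 kg/s
t_res = M / Q_s = 8.93 / 0.0700556 = 127.47 s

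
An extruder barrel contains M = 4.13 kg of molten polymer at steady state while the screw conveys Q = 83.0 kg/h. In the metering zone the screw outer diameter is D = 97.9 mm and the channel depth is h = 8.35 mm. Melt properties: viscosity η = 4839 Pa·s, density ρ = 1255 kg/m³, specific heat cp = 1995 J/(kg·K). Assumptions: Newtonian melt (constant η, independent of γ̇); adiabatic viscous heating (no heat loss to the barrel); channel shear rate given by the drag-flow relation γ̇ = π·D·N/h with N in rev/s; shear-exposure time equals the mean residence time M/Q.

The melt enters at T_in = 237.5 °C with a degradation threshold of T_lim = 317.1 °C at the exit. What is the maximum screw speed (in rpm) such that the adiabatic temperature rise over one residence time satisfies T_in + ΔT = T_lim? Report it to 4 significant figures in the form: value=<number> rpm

Convert throughput: Q = 83.0 kg/h = 83.0/3600 = 0.0230556 kg/s
t_res = M / Q_s = 4.13 / 0.0230556 = 179.133 s
D = 97.9 mm = 0.0979 m;  h = 8.35 mm = 0.00835 m
Allowable rise: ΔT_a = T_lim − T_in = 317.1 − 237.5 = 79.6 K
γ̇_max² = ΔT_a·ρ·cp / (η·t_res) = [79.6 × 1255 × 1995] / [4839 × 179.133] = 229.916 s⁻²
γ̇_max = √229.916 = 15.163 s⁻¹
Solve γ̇ = πDN/h for N: N_max = γ̇_max·h/(π·D) = 15.163 × 0.00835 / (π × 0.0979) = 0.41166 rev/s = 24.6996 rpm

value=24.70 rpm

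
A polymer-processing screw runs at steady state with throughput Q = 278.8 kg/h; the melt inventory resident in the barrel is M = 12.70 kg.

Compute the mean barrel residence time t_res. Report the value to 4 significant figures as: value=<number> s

Throughput in SI: Q_s = 278.8 kg/h ÷ 3600 s/h = 0.0774444 kg/s
t_res = M / Q_s = 12.70 ÷ 0.0774444 = 163.989 s

value=164.0 s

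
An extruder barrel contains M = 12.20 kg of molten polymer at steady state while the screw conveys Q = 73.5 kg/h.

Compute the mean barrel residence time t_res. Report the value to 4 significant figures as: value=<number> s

Throughput in SI: Q_s = 73.5 kg/h ÷ 3600 s/h = 0.0204167 kg/s
t_res = M / Q_s = 12.20 / 0.0204167 = 597.551 s

value=597.6 s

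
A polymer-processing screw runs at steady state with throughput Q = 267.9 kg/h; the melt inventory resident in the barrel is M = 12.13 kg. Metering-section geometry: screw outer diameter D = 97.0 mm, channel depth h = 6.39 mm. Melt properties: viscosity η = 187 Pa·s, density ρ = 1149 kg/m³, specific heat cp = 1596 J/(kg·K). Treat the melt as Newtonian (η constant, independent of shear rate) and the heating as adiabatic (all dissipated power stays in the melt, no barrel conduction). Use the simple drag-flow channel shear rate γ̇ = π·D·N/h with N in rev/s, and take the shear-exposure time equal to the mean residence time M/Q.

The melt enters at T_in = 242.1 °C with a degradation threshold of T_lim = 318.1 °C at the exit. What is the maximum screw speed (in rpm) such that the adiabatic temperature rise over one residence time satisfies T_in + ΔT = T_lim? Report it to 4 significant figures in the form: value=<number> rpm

value=85.07 rpm

Q_s = Q / 3600 = 267.9 / 3600 = 0.0744167 kg/s
t_res = M / Q_s = 12.13 / 0.0744167 = 163.001 s
Geometry in SI: D = 97.0 mm → 0.097 m, h = 6.39 mm → 0.00639 m
ΔT_a = T_lim − T_in = 318.1 °C − 242.1 °C = 76 K
γ̇_max² = ΔT_a·ρ·cp / (η·t_res) = [76 × 1149 × 1596] / [187 × 163.001] = 4572.3 s⁻²
γ̇_max = sqrt(4572.3) = 67.6188 s⁻¹
N_max = γ̇_max·h / (π·D) = 67.6188 · 0.00639 / (π · 0.097) = 1.4179 rev/s = 85.0742 rpm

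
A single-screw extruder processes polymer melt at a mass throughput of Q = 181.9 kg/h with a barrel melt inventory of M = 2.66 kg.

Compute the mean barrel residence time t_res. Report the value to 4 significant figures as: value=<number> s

Throughput in SI: Q_s = 181.9 kg/h ÷ 3600 s/h = 0.0505278 kg/s
Mean residence time: t_res = M/Q_s = 2.66 kg / 0.0505278 kg/s = 52.6443 s

value=52.64 s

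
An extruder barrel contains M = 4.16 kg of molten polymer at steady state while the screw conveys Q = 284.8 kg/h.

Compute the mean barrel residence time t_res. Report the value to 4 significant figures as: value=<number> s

value=52.58 s

Throughput in SI: Q_s = 284.8 kg/h ÷ 3600 s/h = 0.0791111 kg/s
t_res = M / Q_s = 4.16 / 0.0791111 = 52.5843 s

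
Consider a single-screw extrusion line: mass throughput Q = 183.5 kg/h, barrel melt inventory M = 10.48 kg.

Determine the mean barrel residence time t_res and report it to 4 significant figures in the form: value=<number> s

Throughput in SI: Q_s = 183.5 kg/h ÷ 3600 s/h = 0.0509722 kg/s
t_res = M / Q_s = 10.48 ÷ 0.0509722 = 205.602 s

value=205.6 s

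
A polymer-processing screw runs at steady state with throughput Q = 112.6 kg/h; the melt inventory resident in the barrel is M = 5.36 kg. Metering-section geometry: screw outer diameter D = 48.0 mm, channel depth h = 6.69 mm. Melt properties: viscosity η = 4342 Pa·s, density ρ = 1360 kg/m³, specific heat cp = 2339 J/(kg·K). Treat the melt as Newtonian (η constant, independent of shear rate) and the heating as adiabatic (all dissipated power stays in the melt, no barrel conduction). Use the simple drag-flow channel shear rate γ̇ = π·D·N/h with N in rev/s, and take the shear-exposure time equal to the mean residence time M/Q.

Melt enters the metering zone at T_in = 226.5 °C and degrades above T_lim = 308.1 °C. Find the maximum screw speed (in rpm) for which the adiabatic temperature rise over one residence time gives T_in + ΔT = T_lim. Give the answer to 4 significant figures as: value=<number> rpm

value=49.72 rpm

Throughput in SI: Q_s = 112.6 kg/h ÷ 3600 s/h = 0.0312778 kg/s
t_res = M / Q_s = 5.36 / 0.0312778 = 171.368 s
Geometry in SI: D = 48.0 mm → 0.048 m, h = 6.69 mm → 0.00669 m
Allowable rise: ΔT_a = T_lim − T_in = 308.1 − 226.5 = 81.6 K
γ̇_max² = ΔT_a·ρ·cp / (η·t_res) = [81.6 × 1360 × 2339] / [4342 × 171.368] = 348.851 s⁻²
γ̇_max = sqrt(348.851) = 18.6776 s⁻¹
Solve γ̇ = πDN/h for N: N_max = γ̇_max·h/(π·D) = 18.6776 × 0.00669 / (π × 0.048) = 0.82862 rev/s = 49.7172 rpm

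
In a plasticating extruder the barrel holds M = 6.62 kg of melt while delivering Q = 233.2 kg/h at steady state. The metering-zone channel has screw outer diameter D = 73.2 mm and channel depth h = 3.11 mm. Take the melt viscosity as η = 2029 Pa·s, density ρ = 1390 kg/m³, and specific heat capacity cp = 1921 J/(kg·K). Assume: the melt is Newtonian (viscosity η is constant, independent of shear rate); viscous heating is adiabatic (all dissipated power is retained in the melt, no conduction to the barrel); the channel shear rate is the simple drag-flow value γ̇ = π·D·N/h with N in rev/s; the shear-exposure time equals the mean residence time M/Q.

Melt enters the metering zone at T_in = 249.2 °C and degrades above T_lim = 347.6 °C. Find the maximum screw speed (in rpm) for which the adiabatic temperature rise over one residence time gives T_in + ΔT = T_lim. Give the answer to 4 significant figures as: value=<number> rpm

Throughput in SI: Q_s = 233.2 kg/h ÷ 3600 s/h = 0.0647778 kg/s
Mean residence time: t_res = M/Q_s = 6.62 kg / 0.0647778 kg/s = 102.196 s
Convert to metres: D = 0.0732 m, h = 0.00311 m
Allowable rise: ΔT_a = T_lim − T_in = 347.6 − 249.2 = 98.4 K
Invert ΔT = ηγ̇²t_res/(ρcp) for γ̇: γ̇_max² = ΔT_a ρ cp / (η t_res) = 98.4·1390·1921 / (2029·102.196) = 1267.14 s⁻²
γ̇_max = sqrt(1267.14) = 35.5969 s⁻¹
Solve γ̇ = πDN/h for N: N_max = γ̇_max·h/(π·D) = 35.5969 × 0.00311 / (π × 0.0732) = 0.481406 rev/s = 28.8843 rpm

value=28.88 rpm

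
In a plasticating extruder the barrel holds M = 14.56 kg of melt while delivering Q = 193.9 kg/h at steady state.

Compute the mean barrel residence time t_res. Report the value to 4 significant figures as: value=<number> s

Throughput in SI: Q_s = 193.9 kg/h ÷ 3600 s/h = 0.0538611 kg/s
t_res = M / Q_s = 14.56 ÷ 0.0538611 = 270.325 s

value=270.3 s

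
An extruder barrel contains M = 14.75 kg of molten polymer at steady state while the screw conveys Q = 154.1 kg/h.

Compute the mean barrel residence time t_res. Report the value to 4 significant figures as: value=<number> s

Throughput in SI: Q_s = 154.1 kg/h ÷ 3600 s/h = 0.0428056 kg/s
t_res = M / Q_s = 14.75 / 0.0428056 = 344.581 s

value=344.6 s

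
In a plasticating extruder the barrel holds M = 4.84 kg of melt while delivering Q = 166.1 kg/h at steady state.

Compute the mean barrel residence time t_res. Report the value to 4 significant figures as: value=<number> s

Convert throughput: Q = 166.1 kg/h = 166.1/3600 = 0.0461389 kg/s
t_res = M / Q_s = 4.84 ÷ 0.0461389 = 104.901 s

value=104.9 s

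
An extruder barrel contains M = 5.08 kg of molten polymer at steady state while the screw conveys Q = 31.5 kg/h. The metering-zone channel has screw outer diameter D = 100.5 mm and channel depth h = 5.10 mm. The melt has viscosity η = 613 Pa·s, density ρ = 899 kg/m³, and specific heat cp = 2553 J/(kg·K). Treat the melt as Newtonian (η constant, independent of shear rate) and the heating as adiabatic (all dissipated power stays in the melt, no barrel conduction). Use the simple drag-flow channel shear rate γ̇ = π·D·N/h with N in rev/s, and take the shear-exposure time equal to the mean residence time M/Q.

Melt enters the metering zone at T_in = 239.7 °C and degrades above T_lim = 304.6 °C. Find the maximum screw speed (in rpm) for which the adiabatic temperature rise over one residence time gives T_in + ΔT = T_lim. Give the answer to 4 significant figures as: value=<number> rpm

value=19.83 rpm

Q_s = Q / 3600 = 31.5 / 3600 = 0.00875 kg/s
t_res = M / Q_s = 5.08 ÷ 0.00875 = 580.571 s
Convert to metres: D = 0.1005 m, h = 0.0051 m
Allowable rise: ΔT_a = T_lim − T_in = 304.6 − 239.7 = 64.9 K
γ̇_max² = ΔT_a·ρ·cp/(η·t_res) = 64.9·899·2553/(613·580.571) = 418.542 s⁻²
γ̇_max = √418.542 = 20.4583 s⁻¹
N_max = γ̇_max h / (πD) = 20.4583·0.0051/(π·0.1005) = 0.330464 rev/s → ×60 = 19.8278 rpm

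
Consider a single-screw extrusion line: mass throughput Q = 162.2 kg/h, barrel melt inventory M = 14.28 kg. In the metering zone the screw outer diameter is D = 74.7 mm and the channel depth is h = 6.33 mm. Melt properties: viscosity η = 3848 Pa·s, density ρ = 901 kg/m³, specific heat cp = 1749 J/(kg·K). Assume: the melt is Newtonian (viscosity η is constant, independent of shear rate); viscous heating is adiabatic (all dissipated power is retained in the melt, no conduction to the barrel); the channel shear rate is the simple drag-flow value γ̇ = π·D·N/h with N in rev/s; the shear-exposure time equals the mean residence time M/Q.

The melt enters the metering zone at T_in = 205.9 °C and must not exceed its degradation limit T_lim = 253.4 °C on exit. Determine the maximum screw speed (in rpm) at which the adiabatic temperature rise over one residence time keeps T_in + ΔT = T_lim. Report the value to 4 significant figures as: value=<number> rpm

value=12.68 rpm

Throughput in SI: Q_s = 162.2 kg/h ÷ 3600 s/h = 0.0450556 kg/s
Mean residence time: t_res = M/Q_s = 14.28 kg / 0.0450556 kg/s = 316.942 s
Convert to metres: D = 0.0747 m, h = 0.00633 m
ΔT_a = T_lim − T_in = 253.4 − 205.9 = 47.5 K
Invert ΔT = ηγ̇²t_res/(ρcp) for γ̇: γ̇_max² = ΔT_a ρ cp / (η t_res) = 47.5·901·1749 / (3848·316.942) = 61.3753 s⁻²
γ̇_max = √61.3753 = 7.83424 s⁻¹
N_max = γ̇_max h / (πD) = 7.83424·0.00633/(π·0.0747) = 0.211315 rev/s → ×60 = 12.6789 rpm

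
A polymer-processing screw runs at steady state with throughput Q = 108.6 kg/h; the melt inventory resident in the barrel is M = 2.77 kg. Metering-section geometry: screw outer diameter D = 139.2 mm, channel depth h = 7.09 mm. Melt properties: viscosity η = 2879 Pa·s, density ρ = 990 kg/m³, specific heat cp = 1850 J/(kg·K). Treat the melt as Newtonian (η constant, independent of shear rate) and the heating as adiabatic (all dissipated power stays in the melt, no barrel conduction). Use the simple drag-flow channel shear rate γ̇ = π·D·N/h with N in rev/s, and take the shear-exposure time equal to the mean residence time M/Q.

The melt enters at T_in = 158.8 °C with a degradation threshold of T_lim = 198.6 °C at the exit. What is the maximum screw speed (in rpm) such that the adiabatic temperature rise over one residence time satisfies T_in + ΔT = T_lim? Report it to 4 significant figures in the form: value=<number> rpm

Q_s = Q / 3600 = 108.6 / 3600 = 0.0301667 kg/s
Mean residence time: t_res = M/Q_s = 2.77 kg / 0.0301667 kg/s = 91.8232 s
Convert to metres: D = 0.1392 m, h = 0.00709 m
ΔT_a = T_lim − T_in = 198.6 °C − 158.8 °C = 39.8 K
γ̇_max² = ΔT_a·ρ·cp / (η·t_res) = [39.8 × 990 × 1850] / [2879 × 91.8232] = 275.738 s⁻²
γ̇_max = √275.738 = 16.6053 s⁻¹
N_max = γ̇_max h / (πD) = 16.6053·0.00709/(π·0.1392) = 0.269219 rev/s → ×60 = 16.1531 rpm

value=16.15 rpm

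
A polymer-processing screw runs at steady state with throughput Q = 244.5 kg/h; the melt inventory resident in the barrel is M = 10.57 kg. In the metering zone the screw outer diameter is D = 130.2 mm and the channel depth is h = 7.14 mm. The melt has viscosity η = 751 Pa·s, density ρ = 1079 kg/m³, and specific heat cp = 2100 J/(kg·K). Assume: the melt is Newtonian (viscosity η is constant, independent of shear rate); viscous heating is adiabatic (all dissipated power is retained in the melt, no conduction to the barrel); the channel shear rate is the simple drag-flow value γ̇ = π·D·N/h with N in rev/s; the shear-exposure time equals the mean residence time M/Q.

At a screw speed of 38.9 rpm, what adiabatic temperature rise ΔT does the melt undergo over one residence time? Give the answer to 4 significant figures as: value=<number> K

value=71.16 K

Throughput in SI: Q_s = 244.5 kg/h ÷ 3600 s/h = 0.0679167 kg/s
Mean residence time: t_res = M/Q_s = 10.57 kg / 0.0679167 kg/s = 155.632 s
Geometry in metres: D = 130.2 mm → 0.1302 m, h = 7.14 mm → 0.00714 m; screw speed N = 38.9 rpm = 0.648333 rev/s
γ̇ = π D N / h = (π)(0.1302)(0.648333) / 0.00714 = 37.1416 s⁻¹
ΔT = η·γ̇²·t_res/(ρ·cp) = [751 × 37.1416² × 155.632] / [1079 × 2100] = 71.1574 K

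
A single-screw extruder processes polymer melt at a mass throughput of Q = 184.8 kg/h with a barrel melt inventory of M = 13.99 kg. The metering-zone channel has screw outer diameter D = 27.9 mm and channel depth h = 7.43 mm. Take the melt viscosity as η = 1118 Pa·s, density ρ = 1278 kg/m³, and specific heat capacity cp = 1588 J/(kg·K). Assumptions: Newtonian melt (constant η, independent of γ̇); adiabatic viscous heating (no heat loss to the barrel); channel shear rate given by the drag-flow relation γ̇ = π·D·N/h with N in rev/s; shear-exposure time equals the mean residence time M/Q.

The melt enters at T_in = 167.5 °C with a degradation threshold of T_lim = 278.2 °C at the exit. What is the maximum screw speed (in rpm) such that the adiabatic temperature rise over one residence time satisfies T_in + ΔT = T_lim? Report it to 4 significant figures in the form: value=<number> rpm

value=138.1 rpm

Convert throughput: Q = 184.8 kg/h = 184.8/3600 = 0.0513333 kg/s
t_res = M / Q_s = 13.99 ÷ 0.0513333 = 272.532 s
D = 27.9 mm = 0.0279 m;  h = 7.43 mm = 0.00743 m
ΔT_a = T_lim − T_in = 278.2 °C − 167.5 °C = 110.7 K
γ̇_max² = ΔT_a·ρ·cp/(η·t_res) = 110.7·1278·1588/(1118·272.532) = 737.342 s⁻²
Take the square root: γ̇_max = √(737.342) = 27.154 s⁻¹
N_max = γ̇_max h / (πD) = 27.154·0.00743/(π·0.0279) = 2.30181 rev/s → ×60 = 138.109 rpm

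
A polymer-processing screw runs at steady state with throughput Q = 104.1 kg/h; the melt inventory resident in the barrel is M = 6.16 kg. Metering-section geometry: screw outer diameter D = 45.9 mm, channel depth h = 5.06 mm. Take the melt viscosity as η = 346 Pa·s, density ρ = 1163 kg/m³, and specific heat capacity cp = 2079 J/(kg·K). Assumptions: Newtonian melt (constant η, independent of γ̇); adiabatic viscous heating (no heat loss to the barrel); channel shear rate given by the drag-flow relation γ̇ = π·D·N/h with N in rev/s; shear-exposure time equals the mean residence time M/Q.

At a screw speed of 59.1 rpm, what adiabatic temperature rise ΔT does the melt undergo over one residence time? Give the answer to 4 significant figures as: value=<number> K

value=24.02 K

Convert throughput: Q = 104.1 kg/h = 104.1/3600 = 0.0289167 kg/s
Mean residence time: t_res = M/Q_s = 6.16 kg / 0.0289167 kg/s = 213.026 s
Convert to SI: D = 0.0459 m, h = 0.00506 m, N = 59.1/60 = 0.985 rev/s
Shear rate: γ̇ = πDN/h = π·0.0459·0.985/0.00506 = 28.0704 s⁻¹
Adiabatic rise: ΔT = η γ̇² t_res / (ρ cp) = 346·(28.0704)²·213.026 / (1163·2079) = 24.0199 K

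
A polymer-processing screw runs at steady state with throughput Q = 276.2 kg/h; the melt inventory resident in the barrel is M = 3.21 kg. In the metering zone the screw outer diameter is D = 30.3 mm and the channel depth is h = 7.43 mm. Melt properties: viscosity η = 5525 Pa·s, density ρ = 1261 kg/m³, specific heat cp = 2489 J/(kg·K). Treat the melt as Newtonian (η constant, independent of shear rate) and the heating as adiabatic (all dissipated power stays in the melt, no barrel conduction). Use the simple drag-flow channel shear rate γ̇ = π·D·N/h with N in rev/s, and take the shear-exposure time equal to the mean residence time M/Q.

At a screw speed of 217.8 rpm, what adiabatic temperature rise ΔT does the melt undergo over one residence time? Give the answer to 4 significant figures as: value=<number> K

Q_s = Q / 3600 = 276.2 / 3600 = 0.0767222 kg/s
Mean residence time: t_res = M/Q_s = 3.21 kg / 0.0767222 kg/s = 41.8392 s
Geometry in metres: D = 30.3 mm → 0.0303 m, h = 7.43 mm → 0.00743 m; screw speed N = 217.8 rpm = 3.63 rev/s
γ̇ = π D N / h = (π)(0.0303)(3.63) / 0.00743 = 46.5061 s⁻¹
ΔT = η·γ̇²·t_res / (ρ·cp) = 5525 · (46.5061)² · 41.8392 / (1261 · 2489) = 159.293 K

value=159.3 K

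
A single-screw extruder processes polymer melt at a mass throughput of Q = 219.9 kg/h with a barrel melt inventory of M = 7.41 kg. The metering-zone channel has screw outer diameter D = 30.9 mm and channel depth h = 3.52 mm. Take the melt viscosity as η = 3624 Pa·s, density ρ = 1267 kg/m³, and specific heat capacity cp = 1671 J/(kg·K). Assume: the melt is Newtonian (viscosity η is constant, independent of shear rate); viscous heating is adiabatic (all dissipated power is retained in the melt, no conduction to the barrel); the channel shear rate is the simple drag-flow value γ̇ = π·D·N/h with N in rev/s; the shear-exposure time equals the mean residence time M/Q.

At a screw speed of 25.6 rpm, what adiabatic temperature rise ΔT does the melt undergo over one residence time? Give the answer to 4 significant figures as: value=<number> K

Throughput in SI: Q_s = 219.9 kg/h ÷ 3600 s/h = 0.0610833 kg/s
t_res = M / Q_s = 7.41 / 0.0610833 = 121.31 s
Geometry in metres: D = 30.9 mm → 0.0309 m, h = 3.52 mm → 0.00352 m; screw speed N = 25.6 rpm = 0.426667 rev/s
Shear rate: γ̇ = πDN/h = π·0.0309·0.426667/0.00352 = 11.7667 s⁻¹
ΔT = η·γ̇²·t_res/(ρ·cp) = [3624 × 11.7667² × 121.31] / [1267 × 1671] = 28.7501 K

value=28.75 K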